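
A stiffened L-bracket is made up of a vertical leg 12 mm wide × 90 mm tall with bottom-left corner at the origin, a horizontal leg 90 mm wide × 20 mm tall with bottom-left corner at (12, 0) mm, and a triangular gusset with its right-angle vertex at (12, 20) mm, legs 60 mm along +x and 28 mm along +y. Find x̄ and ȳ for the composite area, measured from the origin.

vertical leg: A = 12 × 90 = 1080.00, centroid at (6.00, 45.00).
horizontal leg: A = 90 × 20 = 1800.00, centroid at (57.00, 10.00).
gusset: A = ½·60·28 = 840.00, centroid at (32.00, 29.33).
ΣA = 3720.00 mm²
ΣAx̄ = (1080.00)(6.00) + (1800.00)(57.00) + (840.00)(32.00) = 135960.00 mm³
ΣAȳ = (1080.00)(45.00) + (1800.00)(10.00) + (840.00)(29.33) = 91240.00 mm³
x̄ = 135960.00 / 3720.00 = 36.55 mm
ȳ = 91240.00 / 3720.00 = 24.53 mm

x̄ = 36.55 mm, ȳ = 24.53 mm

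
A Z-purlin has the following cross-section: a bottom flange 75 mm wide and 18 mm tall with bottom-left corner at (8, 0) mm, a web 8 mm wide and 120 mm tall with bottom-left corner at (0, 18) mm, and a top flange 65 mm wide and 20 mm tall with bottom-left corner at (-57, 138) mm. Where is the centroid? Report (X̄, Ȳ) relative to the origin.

bottom flange: A = 75 × 18 = 1350.00, centroid at (45.50, 9.00).
web: A = 8 × 120 = 960.00, centroid at (4.00, 78.00).
top flange: A = 65 × 20 = 1300.00, centroid at (-24.50, 148.00).
ΣA = 3610.00 mm², ΣAX̄ = 33415.00 mm³, ΣAȲ = 279430.00 mm³.
X̄ = 33415.00/3610.00 = 9.26 mm; Ȳ = 279430.00/3610.00 = 77.40 mm.

X̄ = 9.26 mm, Ȳ = 77.40 mm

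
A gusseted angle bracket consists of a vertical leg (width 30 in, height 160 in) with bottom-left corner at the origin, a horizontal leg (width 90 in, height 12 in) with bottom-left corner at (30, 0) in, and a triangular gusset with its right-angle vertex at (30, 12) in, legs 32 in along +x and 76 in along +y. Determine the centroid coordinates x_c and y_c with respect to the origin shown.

vertical leg: A = 30 × 160 = 4800.00, centroid at (15.00, 80.00).
horizontal leg: A = 90 × 12 = 1080.00, centroid at (75.00, 6.00).
gusset: A = ½·32·76 = 1216.00, centroid at (40.67, 37.33).
ΣA = 7096.00 in², ΣAx_c = 202450.67 in³, ΣAy_c = 435877.33 in³.
x_c = 202450.67/7096.00 = 28.53 in; y_c = 435877.33/7096.00 = 61.43 in.

x_c = 28.53 in, y_c = 61.43 in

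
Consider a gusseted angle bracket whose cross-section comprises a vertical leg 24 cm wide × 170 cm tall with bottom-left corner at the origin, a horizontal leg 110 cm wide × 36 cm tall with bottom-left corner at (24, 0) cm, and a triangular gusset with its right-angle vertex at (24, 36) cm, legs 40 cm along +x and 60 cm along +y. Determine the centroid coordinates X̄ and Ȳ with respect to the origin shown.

X̄ = 44.00 cm, Ȳ = 52.52 cm

vertical leg: A = 24 × 170 = 4080.00, centroid at (12.00, 85.00).
horizontal leg: A = 110 × 36 = 3960.00, centroid at (79.00, 18.00).
gusset: A = ½·40·60 = 1200.00, centroid at (37.33, 56.00).
ΣA = 9240.00 cm², ΣAX̄ = 406600.00 cm³, ΣAȲ = 485280.00 cm³.
X̄ = 406600.00/9240.00 = 44.00 cm; Ȳ = 485280.00/9240.00 = 52.52 cm.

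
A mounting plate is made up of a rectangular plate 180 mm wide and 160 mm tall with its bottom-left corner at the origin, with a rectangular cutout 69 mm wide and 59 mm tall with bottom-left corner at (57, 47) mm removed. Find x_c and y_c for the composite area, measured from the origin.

Part | A | x̄ᵢ | ȳᵢ | A·x̄ᵢ | A·ȳᵢ
plate | 28800.00 | 90.00 | 80.00 | 2592000.00 | 2304000.00
hole | -4071.00 | 91.50 | 76.50 | -372496.50 | -311431.50
Σ | 24729.00 |  |  | 2219503.50 | 1992568.50
x_c = 2219503.50 / 24729.00 = 89.75 mm
y_c = 1992568.50 / 24729.00 = 80.58 mm

x_c = 89.75 mm, y_c = 80.58 mm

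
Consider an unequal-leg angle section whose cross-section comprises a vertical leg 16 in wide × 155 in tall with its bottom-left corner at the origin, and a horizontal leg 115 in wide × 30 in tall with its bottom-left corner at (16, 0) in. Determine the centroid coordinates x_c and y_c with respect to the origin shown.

vertical leg: A = 16 × 155 = 2480.00, centroid at (8.00, 77.50).
horizontal leg: A = 115 × 30 = 3450.00, centroid at (73.50, 15.00).
ΣA = 5930.00 in², ΣAx_c = 273415.00 in³, ΣAy_c = 243950.00 in³.
x_c = 273415.00/5930.00 = 46.11 in; y_c = 243950.00/5930.00 = 41.14 in.

x_c = 46.11 in, y_c = 41.14 in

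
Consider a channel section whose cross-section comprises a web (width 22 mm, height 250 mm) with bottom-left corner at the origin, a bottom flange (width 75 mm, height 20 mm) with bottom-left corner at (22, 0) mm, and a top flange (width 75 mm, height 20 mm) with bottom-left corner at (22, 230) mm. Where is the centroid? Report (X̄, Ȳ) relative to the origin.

Part | A | x̄ᵢ | ȳᵢ | A·x̄ᵢ | A·ȳᵢ
web | 5500.00 | 11.00 | 125.00 | 60500.00 | 687500.00
bottom flange | 1500.00 | 59.50 | 10.00 | 89250.00 | 15000.00
top flange | 1500.00 | 59.50 | 240.00 | 89250.00 | 360000.00
Σ | 8500.00 |  |  | 239000.00 | 1062500.00
X̄ = 239000.00 / 8500.00 = 28.12 mm
Ȳ = 1062500.00 / 8500.00 = 125.00 mm

X̄ = 28.12 mm, Ȳ = 125.00 mm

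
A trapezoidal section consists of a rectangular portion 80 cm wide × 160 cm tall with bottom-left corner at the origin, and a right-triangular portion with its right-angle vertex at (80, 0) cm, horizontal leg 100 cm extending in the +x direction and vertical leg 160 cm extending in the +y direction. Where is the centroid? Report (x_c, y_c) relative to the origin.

Part | A | x̄ᵢ | ȳᵢ | A·x̄ᵢ | A·ȳᵢ
rectangular portion | 12800.00 | 40.00 | 80.00 | 512000.00 | 1024000.00
triangular portion | 8000.00 | 113.33 | 53.33 | 906666.67 | 426666.67
Σ | 20800.00 |  |  | 1418666.67 | 1450666.67
x_c = 1418666.67 / 20800.00 = 68.21 cm
y_c = 1450666.67 / 20800.00 = 69.74 cm

x_c = 68.21 cm, y_c = 69.74 cm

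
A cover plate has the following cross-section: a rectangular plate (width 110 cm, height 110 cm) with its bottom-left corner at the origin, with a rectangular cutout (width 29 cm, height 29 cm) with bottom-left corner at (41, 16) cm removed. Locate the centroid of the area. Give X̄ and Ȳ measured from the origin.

X̄ = 54.96 cm, Ȳ = 56.83 cm

Part | A | x̄ᵢ | ȳᵢ | A·x̄ᵢ | A·ȳᵢ
plate | 12100.00 | 55.00 | 55.00 | 665500.00 | 665500.00
hole | -841.00 | 55.50 | 30.50 | -46675.50 | -25650.50
Σ | 11259.00 |  |  | 618824.50 | 639849.50
X̄ = 618824.50 / 11259.00 = 54.96 cm
Ȳ = 639849.50 / 11259.00 = 56.83 cm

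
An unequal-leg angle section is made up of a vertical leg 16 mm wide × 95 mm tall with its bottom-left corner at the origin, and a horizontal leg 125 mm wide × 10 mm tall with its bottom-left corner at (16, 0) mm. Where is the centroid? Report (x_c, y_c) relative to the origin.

Part | A | x̄ᵢ | ȳᵢ | A·x̄ᵢ | A·ȳᵢ
vertical leg | 1520.00 | 8.00 | 47.50 | 12160.00 | 72200.00
horizontal leg | 1250.00 | 78.50 | 5.00 | 98125.00 | 6250.00
Σ | 2770.00 |  |  | 110285.00 | 78450.00
x_c = 110285.00 / 2770.00 = 39.81 mm
y_c = 78450.00 / 2770.00 = 28.32 mm

x_c = 39.81 mm, y_c = 28.32 mm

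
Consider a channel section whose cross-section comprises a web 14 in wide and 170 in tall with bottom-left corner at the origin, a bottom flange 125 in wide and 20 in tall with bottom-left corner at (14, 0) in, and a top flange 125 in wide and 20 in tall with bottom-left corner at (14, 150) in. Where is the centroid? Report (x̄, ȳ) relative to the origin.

x̄ = 54.09 in, ȳ = 85.00 in

web: A = 14 × 170 = 2380.00, centroid at (7.00, 85.00).
bottom flange: A = 125 × 20 = 2500.00, centroid at (76.50, 10.00).
top flange: A = 125 × 20 = 2500.00, centroid at (76.50, 160.00).
ΣA = 7380.00 in², ΣAx̄ = 399160.00 in³, ΣAȳ = 627300.00 in³.
x̄ = 399160.00/7380.00 = 54.09 in; ȳ = 627300.00/7380.00 = 85.00 in.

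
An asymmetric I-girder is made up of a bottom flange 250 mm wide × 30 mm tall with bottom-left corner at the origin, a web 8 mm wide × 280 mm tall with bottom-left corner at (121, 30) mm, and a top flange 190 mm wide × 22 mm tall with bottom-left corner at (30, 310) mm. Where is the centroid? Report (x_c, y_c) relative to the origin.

x_c = 125.00 mm, y_c = 131.83 mm

Part | A | x̄ᵢ | ȳᵢ | A·x̄ᵢ | A·ȳᵢ
bottom flange | 7500.00 | 125.00 | 15.00 | 937500.00 | 112500.00
web | 2240.00 | 125.00 | 170.00 | 280000.00 | 380800.00
top flange | 4180.00 | 125.00 | 321.00 | 522500.00 | 1341780.00
Σ | 13920.00 |  |  | 1740000.00 | 1835080.00
x_c = 1740000.00 / 13920.00 = 125.00 mm
y_c = 1835080.00 / 13920.00 = 131.83 mm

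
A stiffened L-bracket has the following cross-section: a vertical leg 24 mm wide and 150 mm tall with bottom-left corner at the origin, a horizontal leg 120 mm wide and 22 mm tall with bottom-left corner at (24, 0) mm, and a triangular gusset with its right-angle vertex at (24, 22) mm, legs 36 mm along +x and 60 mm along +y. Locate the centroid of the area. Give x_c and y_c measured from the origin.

Part | A | x̄ᵢ | ȳᵢ | A·x̄ᵢ | A·ȳᵢ
vertical leg | 3600.00 | 12.00 | 75.00 | 43200.00 | 270000.00
horizontal leg | 2640.00 | 84.00 | 11.00 | 221760.00 | 29040.00
gusset | 1080.00 | 36.00 | 42.00 | 38880.00 | 45360.00
Σ | 7320.00 |  |  | 303840.00 | 344400.00
x_c = 303840.00 / 7320.00 = 41.51 mm
y_c = 344400.00 / 7320.00 = 47.05 mm

x_c = 41.51 mm, y_c = 47.05 mm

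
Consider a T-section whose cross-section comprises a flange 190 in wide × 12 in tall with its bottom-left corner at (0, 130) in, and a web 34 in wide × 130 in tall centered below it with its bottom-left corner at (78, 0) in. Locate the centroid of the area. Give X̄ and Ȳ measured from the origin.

X̄ = 95.00 in, Ȳ = 89.16 in

web: A = 34 × 130 = 4420.00, centroid at (95.00, 65.00).
flange: A = 190 × 12 = 2280.00, centroid at (95.00, 136.00).
ΣA = 6700.00 in², ΣAX̄ = 636500.00 in³, ΣAȲ = 597380.00 in³.
X̄ = 636500.00/6700.00 = 95.00 in; Ȳ = 597380.00/6700.00 = 89.16 in.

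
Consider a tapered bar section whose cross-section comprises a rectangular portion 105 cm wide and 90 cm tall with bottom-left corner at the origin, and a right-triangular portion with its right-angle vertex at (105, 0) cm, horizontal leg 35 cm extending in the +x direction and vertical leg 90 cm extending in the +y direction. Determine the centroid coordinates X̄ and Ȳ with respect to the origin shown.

X̄ = 61.67 cm, Ȳ = 42.86 cm

Part | A | x̄ᵢ | ȳᵢ | A·x̄ᵢ | A·ȳᵢ
rectangular portion | 9450.00 | 52.50 | 45.00 | 496125.00 | 425250.00
triangular portion | 1575.00 | 116.67 | 30.00 | 183750.00 | 47250.00
Σ | 11025.00 |  |  | 679875.00 | 472500.00
X̄ = 679875.00 / 11025.00 = 61.67 cm
Ȳ = 472500.00 / 11025.00 = 42.86 cm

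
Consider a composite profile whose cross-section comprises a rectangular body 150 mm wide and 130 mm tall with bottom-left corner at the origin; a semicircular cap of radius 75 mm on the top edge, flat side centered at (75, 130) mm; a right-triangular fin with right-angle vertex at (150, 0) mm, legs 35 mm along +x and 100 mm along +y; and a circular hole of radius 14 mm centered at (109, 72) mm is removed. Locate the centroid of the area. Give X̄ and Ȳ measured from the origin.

X̄ = 79.44 mm, Ȳ = 92.01 mm

rectangular body: A = 150 × 130 = 19500.00, centroid at (75.00, 65.00).
semicircular top: A = ½π·75² = 8835.73, centroid at (75.00, 161.83).
triangular fin: A = ½·35·100 = 1750.00, centroid at (161.67, 33.33).
hole: A = −π·14² = -615.75, centroid at (109.00, 72.00).
ΣA = 29469.98 mm²
ΣAX̄ = (19500.00)(75.00) + (8835.73)(75.00) + (1750.00)(161.67) + (-615.75)(109.00) = 2340979.38 mm³
ΣAȲ = (19500.00)(65.00) + (8835.73)(161.83) + (1750.00)(33.33) + (-615.75)(72.00) = 2711393.99 mm³
X̄ = 2340979.38 / 29469.98 = 79.44 mm
Ȳ = 2711393.99 / 29469.98 = 92.01 mm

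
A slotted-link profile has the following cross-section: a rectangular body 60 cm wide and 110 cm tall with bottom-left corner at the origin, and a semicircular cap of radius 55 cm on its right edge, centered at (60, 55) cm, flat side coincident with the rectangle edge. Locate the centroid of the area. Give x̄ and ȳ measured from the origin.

Part | A | x̄ᵢ | ȳᵢ | A·x̄ᵢ | A·ȳᵢ
rectangular body | 6600.00 | 30.00 | 55.00 | 198000.00 | 363000.00
semicircular end | 4751.66 | 83.34 | 55.00 | 396016.20 | 261341.24
Σ | 11351.66 |  |  | 594016.20 | 624341.24
x̄ = 594016.20 / 11351.66 = 52.33 cm
ȳ = 624341.24 / 11351.66 = 55.00 cm

x̄ = 52.33 cm, ȳ = 55.00 cm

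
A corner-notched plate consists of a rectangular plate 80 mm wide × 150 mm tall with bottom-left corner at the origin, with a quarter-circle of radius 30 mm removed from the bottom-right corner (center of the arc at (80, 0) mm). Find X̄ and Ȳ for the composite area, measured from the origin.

X̄ = 38.29 mm, Ȳ = 78.90 mm

plate: A = 80 × 150 = 12000.00, centroid at (40.00, 75.00).
removed quarter-circle: A = −¼π·30² = -706.86, centroid at (67.27, 12.73).
ΣA = 11293.14 mm², ΣAX̄ = 432451.33 mm³, ΣAȲ = 891000.00 mm³.
X̄ = 432451.33/11293.14 = 38.29 mm; Ȳ = 891000.00/11293.14 = 78.90 mm.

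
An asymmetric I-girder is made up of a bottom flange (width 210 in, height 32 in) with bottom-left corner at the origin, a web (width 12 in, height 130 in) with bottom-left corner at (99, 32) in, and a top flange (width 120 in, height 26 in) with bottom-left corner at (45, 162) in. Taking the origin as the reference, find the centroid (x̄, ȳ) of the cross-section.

Part | A | x̄ᵢ | ȳᵢ | A·x̄ᵢ | A·ȳᵢ
bottom flange | 6720.00 | 105.00 | 16.00 | 705600.00 | 107520.00
web | 1560.00 | 105.00 | 97.00 | 163800.00 | 151320.00
top flange | 3120.00 | 105.00 | 175.00 | 327600.00 | 546000.00
Σ | 11400.00 |  |  | 1197000.00 | 804840.00
x̄ = 1197000.00 / 11400.00 = 105.00 in
ȳ = 804840.00 / 11400.00 = 70.60 in

x̄ = 105.00 in, ȳ = 70.60 in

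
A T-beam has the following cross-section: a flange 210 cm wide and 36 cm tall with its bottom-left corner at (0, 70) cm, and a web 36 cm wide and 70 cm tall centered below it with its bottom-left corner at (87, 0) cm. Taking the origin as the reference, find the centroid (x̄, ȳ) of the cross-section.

x̄ = 105.00 cm, ȳ = 74.75 cm

web: A = 36 × 70 = 2520.00, centroid at (105.00, 35.00).
flange: A = 210 × 36 = 7560.00, centroid at (105.00, 88.00).
ΣA = 10080.00 cm²
ΣAx̄ = (2520.00)(105.00) + (7560.00)(105.00) = 1058400.00 cm³
ΣAȳ = (2520.00)(35.00) + (7560.00)(88.00) = 753480.00 cm³
x̄ = 1058400.00 / 10080.00 = 105.00 cm
ȳ = 753480.00 / 10080.00 = 74.75 cm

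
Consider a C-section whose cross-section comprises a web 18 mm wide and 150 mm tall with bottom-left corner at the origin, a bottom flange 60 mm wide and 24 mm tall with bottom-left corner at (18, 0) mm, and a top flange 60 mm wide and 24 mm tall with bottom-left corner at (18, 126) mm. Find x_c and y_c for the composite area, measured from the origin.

x_c = 29.13 mm, y_c = 75.00 mm

web: A = 18 × 150 = 2700.00, centroid at (9.00, 75.00).
bottom flange: A = 60 × 24 = 1440.00, centroid at (48.00, 12.00).
top flange: A = 60 × 24 = 1440.00, centroid at (48.00, 138.00).
ΣA = 5580.00 mm²
ΣAx_c = (2700.00)(9.00) + (1440.00)(48.00) + (1440.00)(48.00) = 162540.00 mm³
ΣAy_c = (2700.00)(75.00) + (1440.00)(12.00) + (1440.00)(138.00) = 418500.00 mm³
x_c = 162540.00 / 5580.00 = 29.13 mm
y_c = 418500.00 / 5580.00 = 75.00 mm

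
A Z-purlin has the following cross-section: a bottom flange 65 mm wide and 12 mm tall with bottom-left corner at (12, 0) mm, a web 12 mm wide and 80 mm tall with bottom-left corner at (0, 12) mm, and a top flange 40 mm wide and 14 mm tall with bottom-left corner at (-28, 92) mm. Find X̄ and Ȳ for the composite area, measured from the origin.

X̄ = 15.65 mm, Ȳ = 47.84 mm

bottom flange: A = 65 × 12 = 780.00, centroid at (44.50, 6.00).
web: A = 12 × 80 = 960.00, centroid at (6.00, 52.00).
top flange: A = 40 × 14 = 560.00, centroid at (-8.00, 99.00).
ΣA = 2300.00 mm²
ΣAX̄ = (780.00)(44.50) + (960.00)(6.00) + (560.00)(-8.00) = 35990.00 mm³
ΣAȲ = (780.00)(6.00) + (960.00)(52.00) + (560.00)(99.00) = 110040.00 mm³
X̄ = 35990.00 / 2300.00 = 15.65 mm
Ȳ = 110040.00 / 2300.00 = 47.84 mm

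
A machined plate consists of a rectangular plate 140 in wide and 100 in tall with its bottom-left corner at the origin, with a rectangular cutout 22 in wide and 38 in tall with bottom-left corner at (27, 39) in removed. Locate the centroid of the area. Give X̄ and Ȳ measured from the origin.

X̄ = 72.03 in, Ȳ = 49.49 in

Part | A | x̄ᵢ | ȳᵢ | A·x̄ᵢ | A·ȳᵢ
plate | 14000.00 | 70.00 | 50.00 | 980000.00 | 700000.00
hole | -836.00 | 38.00 | 58.00 | -31768.00 | -48488.00
Σ | 13164.00 |  |  | 948232.00 | 651512.00
X̄ = 948232.00 / 13164.00 = 72.03 in
Ȳ = 651512.00 / 13164.00 = 49.49 in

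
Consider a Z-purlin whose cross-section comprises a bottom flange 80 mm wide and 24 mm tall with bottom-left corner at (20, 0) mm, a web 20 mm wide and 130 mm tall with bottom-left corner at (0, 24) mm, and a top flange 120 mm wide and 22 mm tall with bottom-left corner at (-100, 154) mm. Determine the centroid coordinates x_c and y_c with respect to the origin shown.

Part | A | x̄ᵢ | ȳᵢ | A·x̄ᵢ | A·ȳᵢ
bottom flange | 1920.00 | 60.00 | 12.00 | 115200.00 | 23040.00
web | 2600.00 | 10.00 | 89.00 | 26000.00 | 231400.00
top flange | 2640.00 | -40.00 | 165.00 | -105600.00 | 435600.00
Σ | 7160.00 |  |  | 35600.00 | 690040.00
x_c = 35600.00 / 7160.00 = 4.97 mm
y_c = 690040.00 / 7160.00 = 96.37 mm

x_c = 4.97 mm, y_c = 96.37 mm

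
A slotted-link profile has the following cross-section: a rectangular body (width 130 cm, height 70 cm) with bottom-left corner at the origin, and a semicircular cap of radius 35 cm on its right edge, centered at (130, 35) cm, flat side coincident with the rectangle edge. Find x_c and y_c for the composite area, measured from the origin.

rectangular body: A = 130 × 70 = 9100.00, centroid at (65.00, 35.00).
semicircular end: A = ½π·35² = 1924.23, centroid at (144.85, 35.00).
ΣA = 11024.23 cm², ΣAx_c = 870232.65 cm³, ΣAy_c = 385847.89 cm³.
x_c = 870232.65/11024.23 = 78.94 cm; y_c = 385847.89/11024.23 = 35.00 cm.

x_c = 78.94 cm, y_c = 35.00 cm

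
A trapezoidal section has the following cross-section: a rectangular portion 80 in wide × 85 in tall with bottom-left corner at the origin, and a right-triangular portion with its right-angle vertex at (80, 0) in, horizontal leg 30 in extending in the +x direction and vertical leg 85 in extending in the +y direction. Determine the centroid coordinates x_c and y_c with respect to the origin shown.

x_c = 47.89 in, y_c = 40.26 in

Part | A | x̄ᵢ | ȳᵢ | A·x̄ᵢ | A·ȳᵢ
rectangular portion | 6800.00 | 40.00 | 42.50 | 272000.00 | 289000.00
triangular portion | 1275.00 | 90.00 | 28.33 | 114750.00 | 36125.00
Σ | 8075.00 |  |  | 386750.00 | 325125.00
x_c = 386750.00 / 8075.00 = 47.89 in
y_c = 325125.00 / 8075.00 = 40.26 in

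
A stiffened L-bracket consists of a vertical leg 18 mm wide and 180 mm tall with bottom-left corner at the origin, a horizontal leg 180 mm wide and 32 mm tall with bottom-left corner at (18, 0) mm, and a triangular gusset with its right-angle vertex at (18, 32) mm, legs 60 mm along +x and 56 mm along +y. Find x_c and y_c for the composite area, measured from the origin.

x_c = 66.96 mm, y_c = 43.90 mm

vertical leg: A = 18 × 180 = 3240.00, centroid at (9.00, 90.00).
horizontal leg: A = 180 × 32 = 5760.00, centroid at (108.00, 16.00).
gusset: A = ½·60·56 = 1680.00, centroid at (38.00, 50.67).
ΣA = 10680.00 mm²
ΣAx_c = (3240.00)(9.00) + (5760.00)(108.00) + (1680.00)(38.00) = 715080.00 mm³
ΣAy_c = (3240.00)(90.00) + (5760.00)(16.00) + (1680.00)(50.67) = 468880.00 mm³
x_c = 715080.00 / 10680.00 = 66.96 mm
y_c = 468880.00 / 10680.00 = 43.90 mm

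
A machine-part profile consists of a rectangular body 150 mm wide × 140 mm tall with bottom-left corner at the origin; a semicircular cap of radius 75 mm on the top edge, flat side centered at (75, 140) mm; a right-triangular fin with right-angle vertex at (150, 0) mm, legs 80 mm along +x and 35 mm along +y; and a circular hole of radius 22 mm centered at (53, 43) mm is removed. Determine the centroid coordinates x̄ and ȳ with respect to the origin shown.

x̄ = 80.92 mm, ȳ = 98.91 mm

Part | A | x̄ᵢ | ȳᵢ | A·x̄ᵢ | A·ȳᵢ
rectangular body | 21000.00 | 75.00 | 70.00 | 1575000.00 | 1470000.00
semicircular top | 8835.73 | 75.00 | 171.83 | 662679.70 | 1518252.11
triangular fin | 1400.00 | 176.67 | 11.67 | 247333.33 | 16333.33
hole | -1520.53 | 53.00 | 43.00 | -80588.13 | -65382.83
Σ | 29715.20 |  |  | 2404424.90 | 2939202.61
x̄ = 2404424.90 / 29715.20 = 80.92 mm
ȳ = 2939202.61 / 29715.20 = 98.91 mm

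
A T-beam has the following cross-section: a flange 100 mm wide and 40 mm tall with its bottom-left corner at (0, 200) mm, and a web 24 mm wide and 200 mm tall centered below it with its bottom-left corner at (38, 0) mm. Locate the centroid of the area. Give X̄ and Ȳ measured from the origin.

Part | A | x̄ᵢ | ȳᵢ | A·x̄ᵢ | A·ȳᵢ
web | 4800.00 | 50.00 | 100.00 | 240000.00 | 480000.00
flange | 4000.00 | 50.00 | 220.00 | 200000.00 | 880000.00
Σ | 8800.00 |  |  | 440000.00 | 1360000.00
X̄ = 440000.00 / 8800.00 = 50.00 mm
Ȳ = 1360000.00 / 8800.00 = 154.55 mm

X̄ = 50.00 mm, Ȳ = 154.55 mm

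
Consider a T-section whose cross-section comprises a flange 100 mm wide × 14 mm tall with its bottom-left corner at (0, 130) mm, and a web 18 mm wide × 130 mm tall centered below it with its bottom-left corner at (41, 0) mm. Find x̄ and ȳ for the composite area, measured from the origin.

Part | A | x̄ᵢ | ȳᵢ | A·x̄ᵢ | A·ȳᵢ
web | 2340.00 | 50.00 | 65.00 | 117000.00 | 152100.00
flange | 1400.00 | 50.00 | 137.00 | 70000.00 | 191800.00
Σ | 3740.00 |  |  | 187000.00 | 343900.00
x̄ = 187000.00 / 3740.00 = 50.00 mm
ȳ = 343900.00 / 3740.00 = 91.95 mm

x̄ = 50.00 mm, ȳ = 91.95 mm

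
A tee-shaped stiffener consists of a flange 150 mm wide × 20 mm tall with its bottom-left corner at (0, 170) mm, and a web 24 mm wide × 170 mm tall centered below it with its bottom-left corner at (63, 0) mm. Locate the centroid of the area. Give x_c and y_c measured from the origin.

x_c = 75.00 mm, y_c = 125.25 mm

Part | A | x̄ᵢ | ȳᵢ | A·x̄ᵢ | A·ȳᵢ
web | 4080.00 | 75.00 | 85.00 | 306000.00 | 346800.00
flange | 3000.00 | 75.00 | 180.00 | 225000.00 | 540000.00
Σ | 7080.00 |  |  | 531000.00 | 886800.00
x_c = 531000.00 / 7080.00 = 75.00 mm
y_c = 886800.00 / 7080.00 = 125.25 mm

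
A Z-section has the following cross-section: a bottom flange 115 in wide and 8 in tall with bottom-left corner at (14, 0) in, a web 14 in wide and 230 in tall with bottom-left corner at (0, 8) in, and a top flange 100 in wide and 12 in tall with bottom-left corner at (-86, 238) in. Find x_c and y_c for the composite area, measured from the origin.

x_c = 8.45 in, y_c = 129.69 in

bottom flange: A = 115 × 8 = 920.00, centroid at (71.50, 4.00).
web: A = 14 × 230 = 3220.00, centroid at (7.00, 123.00).
top flange: A = 100 × 12 = 1200.00, centroid at (-36.00, 244.00).
ΣA = 5340.00 in², ΣAx_c = 45120.00 in³, ΣAy_c = 692540.00 in³.
x_c = 45120.00/5340.00 = 8.45 in; y_c = 692540.00/5340.00 = 129.69 in.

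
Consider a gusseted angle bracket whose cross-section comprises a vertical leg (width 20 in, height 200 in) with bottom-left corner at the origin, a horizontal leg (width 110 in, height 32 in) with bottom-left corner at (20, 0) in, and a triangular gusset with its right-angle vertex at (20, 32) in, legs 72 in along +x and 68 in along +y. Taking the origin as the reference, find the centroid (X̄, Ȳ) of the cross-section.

vertical leg: A = 20 × 200 = 4000.00, centroid at (10.00, 100.00).
horizontal leg: A = 110 × 32 = 3520.00, centroid at (75.00, 16.00).
gusset: A = ½·72·68 = 2448.00, centroid at (44.00, 54.67).
ΣA = 9968.00 in², ΣAX̄ = 411712.00 in³, ΣAȲ = 590144.00 in³.
X̄ = 411712.00/9968.00 = 41.30 in; Ȳ = 590144.00/9968.00 = 59.20 in.

X̄ = 41.30 in, Ȳ = 59.20 in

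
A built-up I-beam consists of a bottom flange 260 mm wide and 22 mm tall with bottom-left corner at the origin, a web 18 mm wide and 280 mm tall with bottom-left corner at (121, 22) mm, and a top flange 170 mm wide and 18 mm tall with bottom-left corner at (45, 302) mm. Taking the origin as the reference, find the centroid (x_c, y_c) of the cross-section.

x_c = 130.00 mm, y_c = 132.49 mm

Part | A | x̄ᵢ | ȳᵢ | A·x̄ᵢ | A·ȳᵢ
bottom flange | 5720.00 | 130.00 | 11.00 | 743600.00 | 62920.00
web | 5040.00 | 130.00 | 162.00 | 655200.00 | 816480.00
top flange | 3060.00 | 130.00 | 311.00 | 397800.00 | 951660.00
Σ | 13820.00 |  |  | 1796600.00 | 1831060.00
x_c = 1796600.00 / 13820.00 = 130.00 mm
y_c = 1831060.00 / 13820.00 = 132.49 mm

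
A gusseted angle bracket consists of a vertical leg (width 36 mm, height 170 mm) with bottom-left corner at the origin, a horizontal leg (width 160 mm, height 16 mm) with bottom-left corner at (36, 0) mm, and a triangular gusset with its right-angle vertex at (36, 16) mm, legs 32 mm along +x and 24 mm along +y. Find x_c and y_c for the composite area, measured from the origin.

Part | A | x̄ᵢ | ȳᵢ | A·x̄ᵢ | A·ȳᵢ
vertical leg | 6120.00 | 18.00 | 85.00 | 110160.00 | 520200.00
horizontal leg | 2560.00 | 116.00 | 8.00 | 296960.00 | 20480.00
gusset | 384.00 | 46.67 | 24.00 | 17920.00 | 9216.00
Σ | 9064.00 |  |  | 425040.00 | 549896.00
x_c = 425040.00 / 9064.00 = 46.89 mm
y_c = 549896.00 / 9064.00 = 60.67 mm

x_c = 46.89 mm, y_c = 60.67 mm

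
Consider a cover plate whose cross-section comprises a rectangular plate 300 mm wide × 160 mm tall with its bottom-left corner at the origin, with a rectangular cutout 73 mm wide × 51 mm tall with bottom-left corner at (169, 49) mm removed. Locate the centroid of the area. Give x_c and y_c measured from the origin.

x_c = 145.33 mm, y_c = 80.46 mm

Part | A | x̄ᵢ | ȳᵢ | A·x̄ᵢ | A·ȳᵢ
plate | 48000.00 | 150.00 | 80.00 | 7200000.00 | 3840000.00
hole | -3723.00 | 205.50 | 74.50 | -765076.50 | -277363.50
Σ | 44277.00 |  |  | 6434923.50 | 3562636.50
x_c = 6434923.50 / 44277.00 = 145.33 mm
y_c = 3562636.50 / 44277.00 = 80.46 mm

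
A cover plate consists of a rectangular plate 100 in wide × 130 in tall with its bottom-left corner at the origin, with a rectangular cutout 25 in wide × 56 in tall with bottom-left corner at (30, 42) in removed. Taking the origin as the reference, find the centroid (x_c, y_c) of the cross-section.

plate: A = 100 × 130 = 13000.00, centroid at (50.00, 65.00).
hole: A = −(25 × 56) = -1400.00, centroid at (42.50, 70.00).
ΣA = 11600.00 in², ΣAx_c = 590500.00 in³, ΣAy_c = 747000.00 in³.
x_c = 590500.00/11600.00 = 50.91 in; y_c = 747000.00/11600.00 = 64.40 in.

x_c = 50.91 in, y_c = 64.40 in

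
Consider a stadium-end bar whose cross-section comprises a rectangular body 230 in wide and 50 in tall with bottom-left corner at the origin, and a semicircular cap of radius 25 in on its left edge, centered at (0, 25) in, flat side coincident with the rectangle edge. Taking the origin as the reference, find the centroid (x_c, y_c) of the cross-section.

x_c = 105.12 in, y_c = 25.00 in

Part | A | x̄ᵢ | ȳᵢ | A·x̄ᵢ | A·ȳᵢ
rectangular body | 11500.00 | 115.00 | 25.00 | 1322500.00 | 287500.00
semicircular end | 981.75 | -10.61 | 25.00 | -10416.67 | 24543.69
Σ | 12481.75 |  |  | 1312083.33 | 312043.69
x_c = 1312083.33 / 12481.75 = 105.12 in
y_c = 312043.69 / 12481.75 = 25.00 in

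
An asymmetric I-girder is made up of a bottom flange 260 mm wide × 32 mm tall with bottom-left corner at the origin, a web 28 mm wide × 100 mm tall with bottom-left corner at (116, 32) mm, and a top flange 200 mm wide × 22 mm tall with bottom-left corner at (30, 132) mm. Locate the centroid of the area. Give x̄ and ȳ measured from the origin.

x̄ = 130.00 mm, ȳ = 63.91 mm

Part | A | x̄ᵢ | ȳᵢ | A·x̄ᵢ | A·ȳᵢ
bottom flange | 8320.00 | 130.00 | 16.00 | 1081600.00 | 133120.00
web | 2800.00 | 130.00 | 82.00 | 364000.00 | 229600.00
top flange | 4400.00 | 130.00 | 143.00 | 572000.00 | 629200.00
Σ | 15520.00 |  |  | 2017600.00 | 991920.00
x̄ = 2017600.00 / 15520.00 = 130.00 mm
ȳ = 991920.00 / 15520.00 = 63.91 mm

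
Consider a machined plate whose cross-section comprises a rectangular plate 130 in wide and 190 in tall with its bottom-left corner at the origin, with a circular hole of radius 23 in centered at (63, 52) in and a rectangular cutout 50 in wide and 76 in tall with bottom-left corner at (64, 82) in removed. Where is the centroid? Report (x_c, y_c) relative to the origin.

plate: A = 130 × 190 = 24700.00, centroid at (65.00, 95.00).
hole 1: A = −π·23² = -1661.90, centroid at (63.00, 52.00).
hole 2: A = −(50 × 76) = -3800.00, centroid at (89.00, 120.00).
ΣA = 19238.10 in², ΣAx_c = 1162600.14 in³, ΣAy_c = 1804081.07 in³.
x_c = 1162600.14/19238.10 = 60.43 in; y_c = 1804081.07/19238.10 = 93.78 in.

x_c = 60.43 in, y_c = 93.78 in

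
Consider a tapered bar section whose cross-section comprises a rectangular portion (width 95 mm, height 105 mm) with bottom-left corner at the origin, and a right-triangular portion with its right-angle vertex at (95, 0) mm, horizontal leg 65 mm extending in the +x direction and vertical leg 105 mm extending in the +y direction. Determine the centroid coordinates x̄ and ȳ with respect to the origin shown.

Part | A | x̄ᵢ | ȳᵢ | A·x̄ᵢ | A·ȳᵢ
rectangular portion | 9975.00 | 47.50 | 52.50 | 473812.50 | 523687.50
triangular portion | 3412.50 | 116.67 | 35.00 | 398125.00 | 119437.50
Σ | 13387.50 |  |  | 871937.50 | 643125.00
x̄ = 871937.50 / 13387.50 = 65.13 mm
ȳ = 643125.00 / 13387.50 = 48.04 mm

x̄ = 65.13 mm, ȳ = 48.04 mm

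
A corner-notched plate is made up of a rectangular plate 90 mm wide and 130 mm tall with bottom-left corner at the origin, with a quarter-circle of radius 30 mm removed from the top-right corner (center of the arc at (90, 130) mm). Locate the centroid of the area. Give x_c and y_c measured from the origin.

x_c = 42.93 mm, y_c = 61.64 mm

plate: A = 90 × 130 = 11700.00, centroid at (45.00, 65.00).
removed quarter-circle: A = −¼π·30² = -706.86, centroid at (77.27, 117.27).
ΣA = 10993.14 mm², ΣAx_c = 471882.75 mm³, ΣAy_c = 677608.41 mm³.
x_c = 471882.75/10993.14 = 42.93 mm; y_c = 677608.41/10993.14 = 61.64 mm.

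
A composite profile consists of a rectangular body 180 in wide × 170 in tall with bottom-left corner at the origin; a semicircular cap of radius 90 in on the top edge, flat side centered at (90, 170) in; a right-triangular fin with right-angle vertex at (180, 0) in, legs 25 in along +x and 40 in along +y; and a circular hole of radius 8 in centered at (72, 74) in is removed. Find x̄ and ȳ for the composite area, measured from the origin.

x̄ = 91.21 in, ȳ = 120.16 in

rectangular body: A = 180 × 170 = 30600.00, centroid at (90.00, 85.00).
semicircular top: A = ½π·90² = 12723.45, centroid at (90.00, 208.20).
triangular fin: A = ½·25·40 = 500.00, centroid at (188.33, 13.33).
hole: A = −π·8² = -201.06, centroid at (72.00, 74.00).
ΣA = 43622.39 in²
ΣAx̄ = (30600.00)(90.00) + (12723.45)(90.00) + (500.00)(188.33) + (-201.06)(72.00) = 3978800.73 in³
ΣAȳ = (30600.00)(85.00) + (12723.45)(208.20) + (500.00)(13.33) + (-201.06)(74.00) = 5241774.63 in³
x̄ = 3978800.73 / 43622.39 = 91.21 in
ȳ = 5241774.63 / 43622.39 = 120.16 in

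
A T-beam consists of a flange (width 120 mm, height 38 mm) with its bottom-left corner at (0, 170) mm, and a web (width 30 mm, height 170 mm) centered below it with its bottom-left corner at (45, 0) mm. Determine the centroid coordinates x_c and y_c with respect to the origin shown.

x_c = 60.00 mm, y_c = 134.09 mm

web: A = 30 × 170 = 5100.00, centroid at (60.00, 85.00).
flange: A = 120 × 38 = 4560.00, centroid at (60.00, 189.00).
ΣA = 9660.00 mm², ΣAx_c = 579600.00 mm³, ΣAy_c = 1295340.00 mm³.
x_c = 579600.00/9660.00 = 60.00 mm; y_c = 1295340.00/9660.00 = 134.09 mm.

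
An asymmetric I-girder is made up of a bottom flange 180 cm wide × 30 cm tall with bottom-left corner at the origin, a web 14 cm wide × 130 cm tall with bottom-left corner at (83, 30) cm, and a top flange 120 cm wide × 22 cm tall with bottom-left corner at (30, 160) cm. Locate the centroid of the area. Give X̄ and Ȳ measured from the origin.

X̄ = 90.00 cm, Ȳ = 71.54 cm

bottom flange: A = 180 × 30 = 5400.00, centroid at (90.00, 15.00).
web: A = 14 × 130 = 1820.00, centroid at (90.00, 95.00).
top flange: A = 120 × 22 = 2640.00, centroid at (90.00, 171.00).
ΣA = 9860.00 cm²
ΣAX̄ = (5400.00)(90.00) + (1820.00)(90.00) + (2640.00)(90.00) = 887400.00 cm³
ΣAȲ = (5400.00)(15.00) + (1820.00)(95.00) + (2640.00)(171.00) = 705340.00 cm³
X̄ = 887400.00 / 9860.00 = 90.00 cm
Ȳ = 705340.00 / 9860.00 = 71.54 cm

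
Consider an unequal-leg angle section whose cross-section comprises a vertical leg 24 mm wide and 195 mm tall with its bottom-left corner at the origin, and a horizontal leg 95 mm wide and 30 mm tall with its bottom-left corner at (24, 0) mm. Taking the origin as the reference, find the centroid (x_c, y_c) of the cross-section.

x_c = 34.52 mm, y_c = 66.27 mm

vertical leg: A = 24 × 195 = 4680.00, centroid at (12.00, 97.50).
horizontal leg: A = 95 × 30 = 2850.00, centroid at (71.50, 15.00).
ΣA = 7530.00 mm², ΣAx_c = 259935.00 mm³, ΣAy_c = 499050.00 mm³.
x_c = 259935.00/7530.00 = 34.52 mm; y_c = 499050.00/7530.00 = 66.27 mm.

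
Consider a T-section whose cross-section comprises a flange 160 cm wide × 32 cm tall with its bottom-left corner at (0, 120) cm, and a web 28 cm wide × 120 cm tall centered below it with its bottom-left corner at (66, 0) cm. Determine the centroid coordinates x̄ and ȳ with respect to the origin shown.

x̄ = 80.00 cm, ȳ = 105.89 cm

web: A = 28 × 120 = 3360.00, centroid at (80.00, 60.00).
flange: A = 160 × 32 = 5120.00, centroid at (80.00, 136.00).
ΣA = 8480.00 cm², ΣAx̄ = 678400.00 cm³, ΣAȳ = 897920.00 cm³.
x̄ = 678400.00/8480.00 = 80.00 cm; ȳ = 897920.00/8480.00 = 105.89 cm.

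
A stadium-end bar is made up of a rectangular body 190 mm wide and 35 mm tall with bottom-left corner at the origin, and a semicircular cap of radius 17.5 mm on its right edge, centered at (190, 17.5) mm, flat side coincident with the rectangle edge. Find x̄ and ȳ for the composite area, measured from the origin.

rectangular body: A = 190 × 35 = 6650.00, centroid at (95.00, 17.50).
semicircular end: A = ½π·17.5² = 481.06, centroid at (197.43, 17.50).
ΣA = 7131.06 mm², ΣAx̄ = 726723.63 mm³, ΣAȳ = 124793.49 mm³.
x̄ = 726723.63/7131.06 = 101.91 mm; ȳ = 124793.49/7131.06 = 17.50 mm.

x̄ = 101.91 mm, ȳ = 17.50 mm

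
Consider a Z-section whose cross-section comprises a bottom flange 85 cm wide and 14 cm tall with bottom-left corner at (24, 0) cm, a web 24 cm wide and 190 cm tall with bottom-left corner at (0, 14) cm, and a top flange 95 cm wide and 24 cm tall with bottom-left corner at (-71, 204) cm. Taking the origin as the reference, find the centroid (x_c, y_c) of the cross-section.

bottom flange: A = 85 × 14 = 1190.00, centroid at (66.50, 7.00).
web: A = 24 × 190 = 4560.00, centroid at (12.00, 109.00).
top flange: A = 95 × 24 = 2280.00, centroid at (-23.50, 216.00).
ΣA = 8030.00 cm²
ΣAx_c = (1190.00)(66.50) + (4560.00)(12.00) + (2280.00)(-23.50) = 80275.00 cm³
ΣAy_c = (1190.00)(7.00) + (4560.00)(109.00) + (2280.00)(216.00) = 997850.00 cm³
x_c = 80275.00 / 8030.00 = 10.00 cm
y_c = 997850.00 / 8030.00 = 124.27 cm

x_c = 10.00 cm, y_c = 124.27 cm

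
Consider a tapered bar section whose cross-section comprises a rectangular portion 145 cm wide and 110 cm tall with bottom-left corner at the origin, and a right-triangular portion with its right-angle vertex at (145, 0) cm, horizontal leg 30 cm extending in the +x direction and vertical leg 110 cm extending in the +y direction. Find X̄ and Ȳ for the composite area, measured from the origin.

X̄ = 80.23 cm, Ȳ = 53.28 cm

rectangular portion: A = 145 × 110 = 15950.00, centroid at (72.50, 55.00).
triangular portion: A = ½·30·110 = 1650.00, centroid at (155.00, 36.67).
ΣA = 17600.00 cm²
ΣAX̄ = (15950.00)(72.50) + (1650.00)(155.00) = 1412125.00 cm³
ΣAȲ = (15950.00)(55.00) + (1650.00)(36.67) = 937750.00 cm³
X̄ = 1412125.00 / 17600.00 = 80.23 cm
Ȳ = 937750.00 / 17600.00 = 53.28 cm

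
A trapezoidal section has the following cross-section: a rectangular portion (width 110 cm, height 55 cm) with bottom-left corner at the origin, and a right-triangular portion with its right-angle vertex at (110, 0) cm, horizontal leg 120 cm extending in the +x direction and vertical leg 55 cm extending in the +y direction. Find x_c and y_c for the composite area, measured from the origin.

x_c = 88.53 cm, y_c = 24.26 cm

Part | A | x̄ᵢ | ȳᵢ | A·x̄ᵢ | A·ȳᵢ
rectangular portion | 6050.00 | 55.00 | 27.50 | 332750.00 | 166375.00
triangular portion | 3300.00 | 150.00 | 18.33 | 495000.00 | 60500.00
Σ | 9350.00 |  |  | 827750.00 | 226875.00
x_c = 827750.00 / 9350.00 = 88.53 cm
y_c = 226875.00 / 9350.00 = 24.26 cm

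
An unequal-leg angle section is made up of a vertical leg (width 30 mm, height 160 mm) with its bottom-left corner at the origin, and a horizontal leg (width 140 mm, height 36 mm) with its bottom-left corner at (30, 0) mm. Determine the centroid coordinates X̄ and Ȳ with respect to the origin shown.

vertical leg: A = 30 × 160 = 4800.00, centroid at (15.00, 80.00).
horizontal leg: A = 140 × 36 = 5040.00, centroid at (100.00, 18.00).
ΣA = 9840.00 mm²
ΣAX̄ = (4800.00)(15.00) + (5040.00)(100.00) = 576000.00 mm³
ΣAȲ = (4800.00)(80.00) + (5040.00)(18.00) = 474720.00 mm³
X̄ = 576000.00 / 9840.00 = 58.54 mm
Ȳ = 474720.00 / 9840.00 = 48.24 mm

X̄ = 58.54 mm, Ȳ = 48.24 mm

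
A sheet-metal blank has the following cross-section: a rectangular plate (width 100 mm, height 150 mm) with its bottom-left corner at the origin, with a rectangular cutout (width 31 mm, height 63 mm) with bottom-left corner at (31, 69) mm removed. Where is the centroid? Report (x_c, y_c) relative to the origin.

x_c = 50.52 mm, y_c = 71.18 mm

plate: A = 100 × 150 = 15000.00, centroid at (50.00, 75.00).
hole: A = −(31 × 63) = -1953.00, centroid at (46.50, 100.50).
ΣA = 13047.00 mm²
ΣAx_c = (15000.00)(50.00) + (-1953.00)(46.50) = 659185.50 mm³
ΣAy_c = (15000.00)(75.00) + (-1953.00)(100.50) = 928723.50 mm³
x_c = 659185.50 / 13047.00 = 50.52 mm
y_c = 928723.50 / 13047.00 = 71.18 mm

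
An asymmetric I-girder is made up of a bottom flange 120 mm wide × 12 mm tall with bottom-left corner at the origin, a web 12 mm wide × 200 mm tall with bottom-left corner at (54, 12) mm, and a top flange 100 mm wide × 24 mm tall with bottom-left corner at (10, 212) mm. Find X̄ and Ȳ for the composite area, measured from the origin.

X̄ = 60.00 mm, Ȳ = 130.62 mm

Part | A | x̄ᵢ | ȳᵢ | A·x̄ᵢ | A·ȳᵢ
bottom flange | 1440.00 | 60.00 | 6.00 | 86400.00 | 8640.00
web | 2400.00 | 60.00 | 112.00 | 144000.00 | 268800.00
top flange | 2400.00 | 60.00 | 224.00 | 144000.00 | 537600.00
Σ | 6240.00 |  |  | 374400.00 | 815040.00
X̄ = 374400.00 / 6240.00 = 60.00 mm
Ȳ = 815040.00 / 6240.00 = 130.62 mm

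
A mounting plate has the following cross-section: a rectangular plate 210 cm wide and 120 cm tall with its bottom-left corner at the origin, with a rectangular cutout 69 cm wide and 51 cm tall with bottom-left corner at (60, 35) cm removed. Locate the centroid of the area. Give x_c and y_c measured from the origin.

plate: A = 210 × 120 = 25200.00, centroid at (105.00, 60.00).
hole: A = −(69 × 51) = -3519.00, centroid at (94.50, 60.50).
ΣA = 21681.00 cm², ΣAx_c = 2313454.50 cm³, ΣAy_c = 1299100.50 cm³.
x_c = 2313454.50/21681.00 = 106.70 cm; y_c = 1299100.50/21681.00 = 59.92 cm.

x_c = 106.70 cm, y_c = 59.92 cm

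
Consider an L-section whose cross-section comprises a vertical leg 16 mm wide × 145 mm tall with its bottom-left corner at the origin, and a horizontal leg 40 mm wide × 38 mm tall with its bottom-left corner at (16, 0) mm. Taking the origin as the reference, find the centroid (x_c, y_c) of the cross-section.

Part | A | x̄ᵢ | ȳᵢ | A·x̄ᵢ | A·ȳᵢ
vertical leg | 2320.00 | 8.00 | 72.50 | 18560.00 | 168200.00
horizontal leg | 1520.00 | 36.00 | 19.00 | 54720.00 | 28880.00
Σ | 3840.00 |  |  | 73280.00 | 197080.00
x_c = 73280.00 / 3840.00 = 19.08 mm
y_c = 197080.00 / 3840.00 = 51.32 mm

x_c = 19.08 mm, y_c = 51.32 mm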